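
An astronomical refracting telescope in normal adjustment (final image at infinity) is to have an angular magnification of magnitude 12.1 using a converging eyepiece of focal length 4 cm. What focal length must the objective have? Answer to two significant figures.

48 cm

|M| = f_obj/|f_eye|, so f_obj = |M| x |f_eye| = 12.1 x 4 = 48.400 cm.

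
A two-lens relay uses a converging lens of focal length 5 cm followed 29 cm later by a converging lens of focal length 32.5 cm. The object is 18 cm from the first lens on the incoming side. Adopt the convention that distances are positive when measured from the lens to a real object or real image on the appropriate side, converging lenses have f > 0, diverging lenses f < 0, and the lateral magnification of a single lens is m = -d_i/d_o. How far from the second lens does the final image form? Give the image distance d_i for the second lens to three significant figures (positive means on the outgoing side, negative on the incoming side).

-68.8 cm

First lens: d_i1 = 1/(1/5 - 1/18) = 6.923 cm.
The intermediate image is 6.923 cm to the right of lens 1, so d_o2 = L - d_i1 = 29 - 6.923 = 22.077 cm.
Second lens: d_i2 = 1/(1/32.5 - 1/(22.077)) = -68.838 cm.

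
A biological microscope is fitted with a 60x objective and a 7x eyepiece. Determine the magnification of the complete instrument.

The overall magnification of a compound microscope is the product of the objective and eyepiece magnifications:
M = M_obj x M_eye = 60 x 7 = 420.

420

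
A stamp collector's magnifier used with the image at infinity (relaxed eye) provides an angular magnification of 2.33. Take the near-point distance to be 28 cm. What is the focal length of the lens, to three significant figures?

For the image at infinity, M = D/f.
f = D/M = 28/2.33 = 12.017 cm.

12.0 cm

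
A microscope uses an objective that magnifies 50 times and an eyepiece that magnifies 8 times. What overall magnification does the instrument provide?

The overall magnification of a compound microscope is the product of the objective and eyepiece magnifications:
M = M_obj x M_eye = 50 x 8 = 400.

400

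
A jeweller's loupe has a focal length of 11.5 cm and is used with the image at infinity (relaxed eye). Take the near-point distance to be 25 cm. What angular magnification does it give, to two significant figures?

2.2

M = D/f = 25/11.5 = 2.174.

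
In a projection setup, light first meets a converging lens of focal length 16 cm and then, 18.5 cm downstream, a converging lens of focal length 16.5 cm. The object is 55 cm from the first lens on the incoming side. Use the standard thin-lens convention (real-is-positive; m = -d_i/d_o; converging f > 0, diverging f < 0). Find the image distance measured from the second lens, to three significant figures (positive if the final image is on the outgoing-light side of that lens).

Applying the thin-lens equation to the first lens, 1/16 = 1/55 + 1/d_i1, which gives d_i1 = 22.564 cm.
Since 22.564 cm > 18.5 cm, the first image lies past the second lens and serves as a virtual object: d_o2 = L - d_i1 = -4.064 cm.
Applying the thin-lens equation again with f_2 = 16.5 cm and d_o2 = -4.064 cm gives d_i2 = 3.261 cm.

3.26 cm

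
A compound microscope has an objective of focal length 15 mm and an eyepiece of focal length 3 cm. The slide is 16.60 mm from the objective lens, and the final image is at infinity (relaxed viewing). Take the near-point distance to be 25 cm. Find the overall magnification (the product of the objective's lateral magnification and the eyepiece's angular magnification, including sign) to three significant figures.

Convert to cm: f_obj = 15 mm = 1.5 cm; d_o = 16.60 mm = 1.66 cm.
Objective: 1/d_i = 1/f_obj - 1/d_o = 1/1.5 - 1/1.66 = 0.06426 cm^-1, so d_i = 15.563 cm.
m_obj = -d_i/d_o = -15.563/1.66 = -9.375.
Eyepiece angular magnification (image at infinity): M_eye = D/f_e = 25/3 = 8.333.
Overall M = m_obj x M_eye = (-9.375)(8.333) = -78.13.

-78.1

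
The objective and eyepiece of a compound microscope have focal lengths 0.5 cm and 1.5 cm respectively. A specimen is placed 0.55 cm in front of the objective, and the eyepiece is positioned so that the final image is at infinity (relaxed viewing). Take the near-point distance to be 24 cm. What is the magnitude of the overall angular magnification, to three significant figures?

Objective: 1/d_i = 1/f_obj - 1/d_o = 1/0.5 - 1/0.55 = 0.18182 cm^-1, so d_i = 5.500 cm.
m_obj = -d_i/d_o = -5.500/0.55 = -10.000.
Eyepiece angular magnification (image at infinity): M_eye = D/f_e = 24/1.5 = 16.000.
Overall M = m_obj x M_eye = (-10.000)(16.000) = -160.00.
|M| = 160.00.

160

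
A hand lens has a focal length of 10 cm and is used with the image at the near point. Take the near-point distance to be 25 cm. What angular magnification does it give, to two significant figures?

3.5

M = 1 + D/f = 1 + 25/10 = 3.500.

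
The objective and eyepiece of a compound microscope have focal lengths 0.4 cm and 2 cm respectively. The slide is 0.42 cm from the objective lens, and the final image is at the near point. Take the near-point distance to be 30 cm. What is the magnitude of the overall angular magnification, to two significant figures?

320

Objective: 1/d_i = 1/f_obj - 1/d_o = 1/0.4 - 1/0.42 = 0.11905 cm^-1, so d_i = 8.400 cm.
m_obj = -d_i/d_o = -8.400/0.42 = -20.000.
Eyepiece angular magnification (image at near point): M_eye = 1 + D/f_e = 1 + 30/2 = 16.000.
Overall M = m_obj x M_eye = (-20.000)(16.000) = -320.00.
|M| = 320.00.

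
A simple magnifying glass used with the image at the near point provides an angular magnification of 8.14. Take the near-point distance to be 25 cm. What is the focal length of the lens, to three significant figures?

For the image at the near point, M = 1 + D/f.
f = D/(M - 1) = 25/(8.14 - 1) = 3.501 cm.

3.50 cm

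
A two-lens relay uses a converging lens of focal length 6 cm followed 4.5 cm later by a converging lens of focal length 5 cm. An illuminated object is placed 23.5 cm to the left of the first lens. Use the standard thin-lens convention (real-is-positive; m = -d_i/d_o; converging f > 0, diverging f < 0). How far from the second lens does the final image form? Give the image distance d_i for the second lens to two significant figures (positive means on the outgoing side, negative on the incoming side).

2.1 cm

Applying the thin-lens equation to the first lens, 1/6 = 1/23.5 + 1/d_i1, which gives d_i1 = 8.057 cm.
This image would form 8.057 cm past lens 1, i.e. 3.557 cm beyond lens 2, so it is a virtual object for lens 2: d_o2 = 4.5 - 8.057 = -3.557 cm.
Applying the thin-lens equation again with f_2 = 5 cm and d_o2 = -3.557 cm gives d_i2 = 2.078 cm.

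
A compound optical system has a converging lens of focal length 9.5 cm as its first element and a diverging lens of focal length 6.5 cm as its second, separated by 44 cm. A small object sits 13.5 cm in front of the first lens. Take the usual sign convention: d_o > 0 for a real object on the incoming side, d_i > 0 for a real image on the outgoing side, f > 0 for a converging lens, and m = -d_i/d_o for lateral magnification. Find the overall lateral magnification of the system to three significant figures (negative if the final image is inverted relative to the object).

First lens: d_i1 = 1/(1/9.5 - 1/13.5) = 32.062 cm.
m_1 = -(32.062)/13.5 = -2.3750.
The intermediate image is 32.062 cm to the right of lens 1, so d_o2 = L - d_i1 = 44 - 32.062 = 11.938 cm.
Second lens: d_i2 = 1/(1/(-6.5) - 1/(11.938)) = -4.208 cm.
m_2 = -(-4.208)/(11.938) = 0.3525.
Total m = m_1 x m_2 = (-2.3750)(0.3525) = -0.8373.

-0.837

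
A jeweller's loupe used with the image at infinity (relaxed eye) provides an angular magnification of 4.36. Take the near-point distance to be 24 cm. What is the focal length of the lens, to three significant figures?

5.50 cm

For the image at infinity, M = D/f.
f = D/M = 24/4.36 = 5.505 cm.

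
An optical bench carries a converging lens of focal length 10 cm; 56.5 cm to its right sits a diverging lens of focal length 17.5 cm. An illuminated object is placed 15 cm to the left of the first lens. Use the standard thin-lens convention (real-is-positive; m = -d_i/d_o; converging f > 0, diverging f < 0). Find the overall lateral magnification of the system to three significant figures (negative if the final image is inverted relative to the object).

Lens 1: 1/d_i1 = 1/f_1 - 1/d_o1 = 1/10 - 1/15 = 0.03333 cm^-1, so d_i1 = 30.000 cm.
m_1 = -(30.000)/15 = -2.0000.
That image sits 26.500 cm in front of the second lens, so d_o2 = 26.500 cm.
Lens 2: 1/d_i2 = 1/f_2 - 1/d_o2 = 1/(-17.5) - 1/(26.500) = -0.09488 cm^-1, so d_i2 = -10.540 cm.
m_2 = -(-10.540)/(26.500) = 0.3977.
The system's lateral magnification is m_1 m_2 = (-2.0000)(0.3977) = -0.7955.

-0.795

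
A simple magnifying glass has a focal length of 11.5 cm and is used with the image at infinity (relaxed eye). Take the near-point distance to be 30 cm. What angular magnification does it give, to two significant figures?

2.6

M = D/f = 30/11.5 = 2.609.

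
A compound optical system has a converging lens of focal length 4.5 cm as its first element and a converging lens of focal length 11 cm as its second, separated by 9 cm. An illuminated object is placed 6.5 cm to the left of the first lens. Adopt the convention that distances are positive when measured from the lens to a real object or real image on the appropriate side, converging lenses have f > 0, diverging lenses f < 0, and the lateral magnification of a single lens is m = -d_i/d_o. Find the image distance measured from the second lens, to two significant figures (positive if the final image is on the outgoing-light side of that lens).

First lens: d_i1 = 1/(1/4.5 - 1/6.5) = 14.625 cm.
This image would form 14.625 cm past lens 1, i.e. 5.625 cm beyond lens 2, so it is a virtual object for lens 2: d_o2 = 9 - 14.625 = -5.625 cm.
Second lens: d_i2 = 1/(1/11 - 1/(-5.625)) = 3.722 cm.

3.7 cm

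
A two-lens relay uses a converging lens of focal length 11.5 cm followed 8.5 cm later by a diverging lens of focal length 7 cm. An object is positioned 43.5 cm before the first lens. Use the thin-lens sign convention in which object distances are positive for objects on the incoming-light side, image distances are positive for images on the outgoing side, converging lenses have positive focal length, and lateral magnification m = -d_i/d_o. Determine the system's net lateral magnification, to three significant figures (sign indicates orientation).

First lens: d_i1 = 1/(1/11.5 - 1/43.5) = 15.633 cm.
m_1 = -(15.633)/43.5 = -0.3594.
Since 15.633 cm > 8.5 cm, the first image lies past the second lens and serves as a virtual object: d_o2 = L - d_i1 = -7.133 cm.
Second lens: d_i2 = 1/(1/(-7) - 1/(-7.133)) = -375.941 cm.
m_2 = -(-375.941)/(-7.133) = -52.7059.
Overall magnification: m = m_1 m_2 = 18.9412.

18.9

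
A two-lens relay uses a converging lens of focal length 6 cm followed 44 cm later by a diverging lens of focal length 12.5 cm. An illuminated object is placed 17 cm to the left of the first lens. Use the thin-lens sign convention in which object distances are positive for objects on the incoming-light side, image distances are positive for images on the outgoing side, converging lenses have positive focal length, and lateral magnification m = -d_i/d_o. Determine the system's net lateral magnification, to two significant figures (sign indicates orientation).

-0.14

First lens: d_i1 = 1/(1/6 - 1/17) = 9.273 cm.
m_1 = -(9.273)/17 = -0.5455.
That image sits 34.727 cm in front of the second lens, so d_o2 = 34.727 cm.
Second lens: d_i2 = 1/(1/(-12.5) - 1/(34.727)) = -9.192 cm.
m_2 = -(-9.192)/(34.727) = 0.2647.
Total m = m_1 x m_2 = (-0.5455)(0.2647) = -0.1444.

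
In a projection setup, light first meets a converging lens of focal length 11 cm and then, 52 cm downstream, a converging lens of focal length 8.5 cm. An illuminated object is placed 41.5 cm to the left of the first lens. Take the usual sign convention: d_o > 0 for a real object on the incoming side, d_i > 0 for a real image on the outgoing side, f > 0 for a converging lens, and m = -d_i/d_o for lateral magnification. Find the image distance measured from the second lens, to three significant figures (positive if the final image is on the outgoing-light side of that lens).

11.0 cm

Applying the thin-lens equation to the first lens, 1/11 = 1/41.5 + 1/d_i1, which gives d_i1 = 14.967 cm.
Object distance for lens 2: d_o2 = 52 - 14.967 = 37.033 cm.
Applying the thin-lens equation again with f_2 = 8.5 cm and d_o2 = 37.033 cm gives d_i2 = 11.032 cm.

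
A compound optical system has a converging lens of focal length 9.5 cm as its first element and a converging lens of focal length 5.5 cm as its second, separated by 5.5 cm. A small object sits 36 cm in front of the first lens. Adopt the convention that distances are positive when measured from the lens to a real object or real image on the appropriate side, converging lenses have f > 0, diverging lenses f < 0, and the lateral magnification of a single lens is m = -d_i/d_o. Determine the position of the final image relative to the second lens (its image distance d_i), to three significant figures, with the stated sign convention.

Applying the thin-lens equation to the first lens, 1/9.5 = 1/36 + 1/d_i1, which gives d_i1 = 12.906 cm.
Since 12.906 cm > 5.5 cm, the first image lies past the second lens and serves as a virtual object: d_o2 = L - d_i1 = -7.406 cm.
Applying the thin-lens equation again with f_2 = 5.5 cm and d_o2 = -7.406 cm gives d_i2 = 3.156 cm.

3.16 cm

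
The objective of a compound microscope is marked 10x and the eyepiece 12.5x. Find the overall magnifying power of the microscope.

The overall magnification of a compound microscope is the product of the objective and eyepiece magnifications:
M = M_obj x M_eye = 10 x 12.5 = 125.

125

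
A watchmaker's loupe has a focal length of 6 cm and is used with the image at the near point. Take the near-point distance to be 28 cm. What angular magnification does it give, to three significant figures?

5.67

M = 1 + D/f = 1 + 28/6 = 5.667.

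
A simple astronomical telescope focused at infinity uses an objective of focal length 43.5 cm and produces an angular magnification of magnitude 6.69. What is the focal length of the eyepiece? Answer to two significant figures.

6.5 cm

|M| = f_obj/f_eye, so f_eye = f_obj/|M| = 43.5/6.69 = 6.502 cm.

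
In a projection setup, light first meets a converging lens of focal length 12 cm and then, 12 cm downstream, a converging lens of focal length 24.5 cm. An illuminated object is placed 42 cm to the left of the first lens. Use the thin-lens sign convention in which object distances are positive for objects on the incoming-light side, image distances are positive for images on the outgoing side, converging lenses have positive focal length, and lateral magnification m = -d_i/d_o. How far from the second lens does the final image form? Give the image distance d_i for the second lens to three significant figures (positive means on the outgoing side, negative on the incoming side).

Lens 1: 1/d_i1 = 1/f_1 - 1/d_o1 = 1/12 - 1/42 = 0.05952 cm^-1, so d_i1 = 16.800 cm.
Since 16.800 cm > 12 cm, the first image lies past the second lens and serves as a virtual object: d_o2 = L - d_i1 = -4.800 cm.
Lens 2: 1/d_i2 = 1/f_2 - 1/d_o2 = 1/24.5 - 1/(-4.800) = 0.24915 cm^-1, so d_i2 = 4.014 cm.

4.01 cm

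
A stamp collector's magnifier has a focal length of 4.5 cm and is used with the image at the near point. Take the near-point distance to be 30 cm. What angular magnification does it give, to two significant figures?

7.7

M = 1 + D/f = 1 + 30/4.5 = 7.667.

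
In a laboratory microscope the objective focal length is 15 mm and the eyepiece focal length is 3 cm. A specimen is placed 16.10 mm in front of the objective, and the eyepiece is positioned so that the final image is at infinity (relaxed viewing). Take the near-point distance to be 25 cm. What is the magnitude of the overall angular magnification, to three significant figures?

Convert to cm: f_obj = 15 mm = 1.5 cm; d_o = 16.10 mm = 1.61 cm.
Objective: 1/d_i = 1/f_obj - 1/d_o = 1/1.5 - 1/1.61 = 0.04555 cm^-1, so d_i = 21.955 cm.
m_obj = -d_i/d_o = -21.955/1.61 = -13.636.
Eyepiece angular magnification (image at infinity): M_eye = D/f_e = 25/3 = 8.333.
Overall M = m_obj x M_eye = (-13.636)(8.333) = -113.64.
|M| = 113.64.

114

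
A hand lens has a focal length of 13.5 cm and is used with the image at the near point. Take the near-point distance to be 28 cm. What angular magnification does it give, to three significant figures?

3.07

M = 1 + D/f = 1 + 28/13.5 = 3.074.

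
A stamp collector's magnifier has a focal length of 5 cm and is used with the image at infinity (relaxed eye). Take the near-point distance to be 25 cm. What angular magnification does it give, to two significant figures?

5.0

M = D/f = 25/5 = 5.000.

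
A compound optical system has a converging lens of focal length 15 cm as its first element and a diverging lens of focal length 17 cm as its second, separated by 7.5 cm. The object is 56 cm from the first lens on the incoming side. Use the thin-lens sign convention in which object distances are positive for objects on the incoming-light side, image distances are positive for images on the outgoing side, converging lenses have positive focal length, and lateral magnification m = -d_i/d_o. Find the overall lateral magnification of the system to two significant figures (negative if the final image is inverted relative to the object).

Lens 1: 1/d_i1 = 1/f_1 - 1/d_o1 = 1/15 - 1/56 = 0.04881 cm^-1, so d_i1 = 20.488 cm.
m_1 = -(20.488)/56 = -0.3659.
Since 20.488 cm > 7.5 cm, the first image lies past the second lens and serves as a virtual object: d_o2 = L - d_i1 = -12.988 cm.
Lens 2: 1/d_i2 = 1/f_2 - 1/d_o2 = 1/(-17) - 1/(-12.988) = 0.01817 cm^-1, so d_i2 = 55.030 cm.
m_2 = -(55.030)/(-12.988) = 4.2371.
Overall magnification: m = m_1 m_2 = -1.5502.

-1.6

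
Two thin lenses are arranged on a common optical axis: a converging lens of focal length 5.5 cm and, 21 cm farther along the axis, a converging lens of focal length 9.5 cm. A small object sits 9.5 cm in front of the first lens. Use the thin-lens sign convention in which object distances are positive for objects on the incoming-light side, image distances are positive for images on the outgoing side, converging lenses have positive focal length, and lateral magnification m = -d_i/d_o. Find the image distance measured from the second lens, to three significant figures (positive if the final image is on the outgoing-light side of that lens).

-48.3 cm

Lens 1: 1/d_i1 = 1/f_1 - 1/d_o1 = 1/5.5 - 1/9.5 = 0.07656 cm^-1, so d_i1 = 13.062 cm.
The intermediate image is 13.062 cm to the right of lens 1, so d_o2 = L - d_i1 = 21 - 13.062 = 7.938 cm.
Lens 2: 1/d_i2 = 1/f_2 - 1/d_o2 = 1/9.5 - 1/(7.938) = -0.02072 cm^-1, so d_i2 = -48.260 cm.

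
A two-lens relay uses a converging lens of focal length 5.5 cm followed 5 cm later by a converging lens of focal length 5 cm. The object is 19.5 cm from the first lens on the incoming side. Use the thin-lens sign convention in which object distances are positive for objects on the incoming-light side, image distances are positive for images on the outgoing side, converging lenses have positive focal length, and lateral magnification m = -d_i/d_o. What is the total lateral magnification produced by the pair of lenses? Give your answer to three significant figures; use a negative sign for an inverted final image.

-0.256

Lens 1: 1/d_i1 = 1/f_1 - 1/d_o1 = 1/5.5 - 1/19.5 = 0.13054 cm^-1, so d_i1 = 7.661 cm.
m_1 = -(7.661)/19.5 = -0.3929.
Since 7.661 cm > 5 cm, the first image lies past the second lens and serves as a virtual object: d_o2 = L - d_i1 = -2.661 cm.
Lens 2: 1/d_i2 = 1/f_2 - 1/d_o2 = 1/5 - 1/(-2.661) = 0.57584 cm^-1, so d_i2 = 1.737 cm.
m_2 = -(1.737)/(-2.661) = 0.6527.
Overall magnification: m = m_1 m_2 = -0.2564.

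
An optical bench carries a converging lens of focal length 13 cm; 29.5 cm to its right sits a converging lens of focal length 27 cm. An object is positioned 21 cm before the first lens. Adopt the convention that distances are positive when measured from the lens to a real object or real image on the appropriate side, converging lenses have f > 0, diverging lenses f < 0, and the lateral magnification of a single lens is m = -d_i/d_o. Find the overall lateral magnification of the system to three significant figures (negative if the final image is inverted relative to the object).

-1.39

Lens 1: 1/d_i1 = 1/f_1 - 1/d_o1 = 1/13 - 1/21 = 0.02930 cm^-1, so d_i1 = 34.125 cm.
m_1 = -(34.125)/21 = -1.6250.
Since 34.125 cm > 29.5 cm, the first image lies past the second lens and serves as a virtual object: d_o2 = L - d_i1 = -4.625 cm.
Lens 2: 1/d_i2 = 1/f_2 - 1/d_o2 = 1/27 - 1/(-4.625) = 0.25325 cm^-1, so d_i2 = 3.949 cm.
m_2 = -(3.949)/(-4.625) = 0.8538.
Total m = m_1 x m_2 = (-1.6250)(0.8538) = -1.3874.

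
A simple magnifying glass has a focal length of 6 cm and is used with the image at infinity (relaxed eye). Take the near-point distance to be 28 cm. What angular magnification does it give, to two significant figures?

4.7

M = D/f = 28/6 = 4.667.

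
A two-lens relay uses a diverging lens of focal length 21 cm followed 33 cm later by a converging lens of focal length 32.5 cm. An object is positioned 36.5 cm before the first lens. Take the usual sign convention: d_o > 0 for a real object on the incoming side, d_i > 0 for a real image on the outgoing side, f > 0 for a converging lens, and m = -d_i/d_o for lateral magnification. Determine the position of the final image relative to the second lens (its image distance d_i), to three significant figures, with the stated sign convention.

First lens: d_i1 = 1/(1/(-21) - 1/36.5) = -13.330 cm.
The intermediate image is virtual, 13.330 cm to the left of lens 1, so d_o2 = L - d_i1 = 33 - (-13.330) = 46.330 cm.
Second lens: d_i2 = 1/(1/32.5 - 1/(46.330)) = 108.871 cm.

109 cm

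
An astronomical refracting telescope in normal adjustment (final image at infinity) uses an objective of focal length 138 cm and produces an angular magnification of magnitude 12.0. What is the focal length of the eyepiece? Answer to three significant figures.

11.5 cm

|M| = f_obj/f_eye, so f_eye = f_obj/|M| = 138/12.0 = 11.500 cm.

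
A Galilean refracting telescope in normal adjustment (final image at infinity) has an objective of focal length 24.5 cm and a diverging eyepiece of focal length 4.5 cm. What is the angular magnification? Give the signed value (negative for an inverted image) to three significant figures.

5.44

M = -f_obj/f_eye = -24.5/(-4.5) = 5.444.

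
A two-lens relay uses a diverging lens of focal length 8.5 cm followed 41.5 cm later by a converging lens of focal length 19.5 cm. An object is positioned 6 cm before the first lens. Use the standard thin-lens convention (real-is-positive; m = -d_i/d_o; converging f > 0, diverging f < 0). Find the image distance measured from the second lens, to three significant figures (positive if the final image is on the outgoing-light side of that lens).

34.4 cm

First lens: d_i1 = 1/(1/(-8.5) - 1/6) = -3.517 cm.
With d_i1 < 0 the first image is virtual and lies on the object side; the object distance for lens 2 is d_o2 = 41.5 - (-3.517) = 45.017 cm.
Second lens: d_i2 = 1/(1/19.5 - 1/(45.017)) = 34.402 cm.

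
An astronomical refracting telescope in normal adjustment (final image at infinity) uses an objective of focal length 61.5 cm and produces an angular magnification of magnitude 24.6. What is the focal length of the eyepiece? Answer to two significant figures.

|M| = f_obj/f_eye, so f_eye = f_obj/|M| = 61.5/24.6 = 2.500 cm.

2.5 cm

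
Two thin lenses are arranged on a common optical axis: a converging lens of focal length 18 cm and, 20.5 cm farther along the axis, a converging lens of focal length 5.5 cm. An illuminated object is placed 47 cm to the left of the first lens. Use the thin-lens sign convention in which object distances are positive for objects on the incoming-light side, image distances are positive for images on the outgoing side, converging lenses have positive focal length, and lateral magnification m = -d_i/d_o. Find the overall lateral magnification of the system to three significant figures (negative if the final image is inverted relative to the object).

-0.241

Lens 1: 1/d_i1 = 1/f_1 - 1/d_o1 = 1/18 - 1/47 = 0.03428 cm^-1, so d_i1 = 29.172 cm.
m_1 = -(29.172)/47 = -0.6207.
Since 29.172 cm > 20.5 cm, the first image lies past the second lens and serves as a virtual object: d_o2 = L - d_i1 = -8.672 cm.
Lens 2: 1/d_i2 = 1/f_2 - 1/d_o2 = 1/5.5 - 1/(-8.672) = 0.29713 cm^-1, so d_i2 = 3.366 cm.
m_2 = -(3.366)/(-8.672) = 0.3881.
Overall magnification: m = m_1 m_2 = -0.2409.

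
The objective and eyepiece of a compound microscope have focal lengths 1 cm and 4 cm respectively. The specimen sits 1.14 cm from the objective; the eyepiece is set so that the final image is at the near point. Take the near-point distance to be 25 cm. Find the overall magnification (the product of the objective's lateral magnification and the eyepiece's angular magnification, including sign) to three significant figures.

-51.8

Objective: 1/d_i = 1/f_obj - 1/d_o = 1/1 - 1/1.14 = 0.12281 cm^-1, so d_i = 8.143 cm.
m_obj = -d_i/d_o = -8.143/1.14 = -7.143.
Eyepiece angular magnification (image at near point): M_eye = 1 + D/f_e = 1 + 25/4 = 7.250.
Overall M = m_obj x M_eye = (-7.143)(7.250) = -51.79.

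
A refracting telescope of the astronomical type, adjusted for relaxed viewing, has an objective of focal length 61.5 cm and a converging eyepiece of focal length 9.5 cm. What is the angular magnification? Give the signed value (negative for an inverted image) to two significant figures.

M = -f_obj/f_eye = -61.5/(9.5) = -6.474.

-6.5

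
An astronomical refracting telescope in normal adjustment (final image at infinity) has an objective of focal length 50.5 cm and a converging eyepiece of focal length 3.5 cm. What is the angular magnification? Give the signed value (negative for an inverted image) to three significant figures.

-14.4

M = -f_obj/f_eye = -50.5/(3.5) = -14.429.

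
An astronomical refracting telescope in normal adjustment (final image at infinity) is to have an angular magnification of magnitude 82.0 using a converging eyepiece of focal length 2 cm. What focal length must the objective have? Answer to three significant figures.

164 cm

|M| = f_obj/|f_eye|, so f_obj = |M| x |f_eye| = 82.0 x 2 = 164.000 cm.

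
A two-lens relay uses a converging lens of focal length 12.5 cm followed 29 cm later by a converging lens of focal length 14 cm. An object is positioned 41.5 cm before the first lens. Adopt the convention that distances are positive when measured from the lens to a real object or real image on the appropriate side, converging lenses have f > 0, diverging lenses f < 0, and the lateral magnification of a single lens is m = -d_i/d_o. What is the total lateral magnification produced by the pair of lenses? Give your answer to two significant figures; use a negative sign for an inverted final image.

-2.1

First lens: d_i1 = 1/(1/12.5 - 1/41.5) = 17.888 cm.
m_1 = -(17.888)/41.5 = -0.4310.
The intermediate image is 17.888 cm to the right of lens 1, so d_o2 = L - d_i1 = 29 - 17.888 = 11.112 cm.
Second lens: d_i2 = 1/(1/14 - 1/(11.112)) = -53.869 cm.
m_2 = -(-53.869)/(11.112) = 4.8478.
The system's lateral magnification is m_1 m_2 = (-0.4310)(4.8478) = -2.0896.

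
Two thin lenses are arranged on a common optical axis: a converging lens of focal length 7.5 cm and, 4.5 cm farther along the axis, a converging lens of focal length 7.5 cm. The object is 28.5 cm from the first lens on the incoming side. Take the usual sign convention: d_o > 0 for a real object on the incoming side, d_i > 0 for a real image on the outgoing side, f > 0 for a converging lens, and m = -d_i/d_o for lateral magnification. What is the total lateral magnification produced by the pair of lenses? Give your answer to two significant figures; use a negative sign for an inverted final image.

-0.20

Applying the thin-lens equation to the first lens, 1/7.5 = 1/28.5 + 1/d_i1, which gives d_i1 = 10.179 cm.
Its lateral magnification is m_1 = -d_i1/d_o1 = -(10.179)/28.5 = -0.3571.
Since 10.179 cm > 4.5 cm, the first image lies past the second lens and serves as a virtual object: d_o2 = L - d_i1 = -5.679 cm.
Applying the thin-lens equation again with f_2 = 7.5 cm and d_o2 = -5.679 cm gives d_i2 = 3.232 cm.
m_2 = -(3.232)/(-5.679) = 0.5691.
The system's lateral magnification is m_1 m_2 = (-0.3571)(0.5691) = -0.2033.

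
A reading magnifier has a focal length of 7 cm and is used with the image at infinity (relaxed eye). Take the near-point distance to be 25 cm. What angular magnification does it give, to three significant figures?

3.57

M = D/f = 25/7 = 3.571.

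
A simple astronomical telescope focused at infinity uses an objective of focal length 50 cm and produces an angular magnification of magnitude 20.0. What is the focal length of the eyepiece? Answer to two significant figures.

2.5 cm

|M| = f_obj/f_eye, so f_eye = f_obj/|M| = 50/20.0 = 2.500 cm.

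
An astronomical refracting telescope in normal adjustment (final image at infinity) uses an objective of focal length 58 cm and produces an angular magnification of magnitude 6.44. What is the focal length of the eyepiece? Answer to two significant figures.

9.0 cm

|M| = f_obj/f_eye, so f_eye = f_obj/|M| = 58/6.44 = 9.006 cm.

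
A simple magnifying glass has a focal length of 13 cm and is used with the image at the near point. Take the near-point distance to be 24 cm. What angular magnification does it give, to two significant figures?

M = 1 + D/f = 1 + 24/13 = 2.846.

2.8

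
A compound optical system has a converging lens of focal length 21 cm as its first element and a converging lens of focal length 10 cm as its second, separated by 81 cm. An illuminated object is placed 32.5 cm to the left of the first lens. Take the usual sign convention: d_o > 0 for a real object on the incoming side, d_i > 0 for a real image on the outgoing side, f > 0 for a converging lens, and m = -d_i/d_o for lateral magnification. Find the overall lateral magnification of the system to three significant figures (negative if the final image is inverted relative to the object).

Applying the thin-lens equation to the first lens, 1/21 = 1/32.5 + 1/d_i1, which gives d_i1 = 59.348 cm.
Its lateral magnification is m_1 = -d_i1/d_o1 = -(59.348)/32.5 = -1.8261.
Object distance for lens 2: d_o2 = 81 - 59.348 = 21.652 cm.
Applying the thin-lens equation again with f_2 = 10 cm and d_o2 = 21.652 cm gives d_i2 = 18.582 cm.
m_2 = -(18.582)/(21.652) = -0.8582.
Overall magnification: m = m_1 m_2 = 1.5672.

1.57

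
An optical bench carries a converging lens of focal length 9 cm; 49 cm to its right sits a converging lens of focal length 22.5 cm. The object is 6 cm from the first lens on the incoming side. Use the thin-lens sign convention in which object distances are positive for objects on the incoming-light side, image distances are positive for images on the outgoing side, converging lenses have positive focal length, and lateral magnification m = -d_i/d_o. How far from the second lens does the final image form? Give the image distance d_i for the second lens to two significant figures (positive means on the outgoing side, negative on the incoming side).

First lens: d_i1 = 1/(1/9 - 1/6) = -18.000 cm.
The intermediate image is virtual, 18.000 cm to the left of lens 1, so d_o2 = L - d_i1 = 49 - (-18.000) = 67.000 cm.
Second lens: d_i2 = 1/(1/22.5 - 1/(67.000)) = 33.876 cm.

34 cm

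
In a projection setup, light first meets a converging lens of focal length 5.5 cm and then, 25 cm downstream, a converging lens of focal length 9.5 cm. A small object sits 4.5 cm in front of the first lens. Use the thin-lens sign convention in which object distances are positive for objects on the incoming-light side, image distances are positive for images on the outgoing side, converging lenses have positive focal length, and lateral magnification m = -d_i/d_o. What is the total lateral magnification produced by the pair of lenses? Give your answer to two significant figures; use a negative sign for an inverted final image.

-1.3

Applying the thin-lens equation to the first lens, 1/5.5 = 1/4.5 + 1/d_i1, which gives d_i1 = -24.750 cm.
Its lateral magnification is m_1 = -d_i1/d_o1 = -(-24.750)/4.5 = 5.5000.
With d_i1 < 0 the first image is virtual and lies on the object side; the object distance for lens 2 is d_o2 = 25 - (-24.750) = 49.750 cm.
Applying the thin-lens equation again with f_2 = 9.5 cm and d_o2 = 49.750 cm gives d_i2 = 11.742 cm.
m_2 = -(11.742)/(49.750) = -0.2360.
Total m = m_1 x m_2 = (5.5000)(-0.2360) = -1.2981.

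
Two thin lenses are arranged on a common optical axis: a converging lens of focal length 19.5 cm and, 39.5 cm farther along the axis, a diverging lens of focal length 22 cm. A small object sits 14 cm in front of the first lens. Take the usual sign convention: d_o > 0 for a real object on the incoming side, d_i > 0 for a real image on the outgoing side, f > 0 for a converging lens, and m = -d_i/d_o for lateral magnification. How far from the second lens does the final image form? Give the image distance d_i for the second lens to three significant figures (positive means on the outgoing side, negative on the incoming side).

-17.6 cm

Lens 1: 1/d_i1 = 1/f_1 - 1/d_o1 = 1/19.5 - 1/14 = -0.02015 cm^-1, so d_i1 = -49.636 cm.
With d_i1 < 0 the first image is virtual and lies on the object side; the object distance for lens 2 is d_o2 = 39.5 - (-49.636) = 89.136 cm.
Lens 2: 1/d_i2 = 1/f_2 - 1/d_o2 = 1/(-22) - 1/(89.136) = -0.05667 cm^-1, so d_i2 = -17.645 cm.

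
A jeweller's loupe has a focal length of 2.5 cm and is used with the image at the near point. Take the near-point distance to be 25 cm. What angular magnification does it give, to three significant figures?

11.0

M = 1 + D/f = 1 + 25/2.5 = 11.000.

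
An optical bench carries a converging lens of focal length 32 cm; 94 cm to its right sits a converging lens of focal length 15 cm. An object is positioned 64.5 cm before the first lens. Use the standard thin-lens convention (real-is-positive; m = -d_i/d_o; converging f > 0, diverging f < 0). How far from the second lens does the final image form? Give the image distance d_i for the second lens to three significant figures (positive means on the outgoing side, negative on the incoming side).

29.5 cm

First lens: d_i1 = 1/(1/32 - 1/64.5) = 63.508 cm.
Object distance for lens 2: d_o2 = 94 - 63.508 = 30.492 cm.
Second lens: d_i2 = 1/(1/15 - 1/(30.492)) = 29.523 cm.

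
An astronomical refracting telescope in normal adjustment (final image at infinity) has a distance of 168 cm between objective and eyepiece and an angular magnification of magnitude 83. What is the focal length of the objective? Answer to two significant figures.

In normal adjustment the tube length equals f_obj + f_eye and |M| = f_obj/f_eye.
So f_obj = 83 f_eye and 83 f_eye + f_eye = 168 cm, giving f_eye = 168/84 = 2.000 cm and f_obj = 166.000 cm.

170 cm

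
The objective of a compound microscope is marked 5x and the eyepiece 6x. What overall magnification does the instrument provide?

30

The overall magnification of a compound microscope is the product of the objective and eyepiece magnifications:
M = M_obj x M_eye = 5 x 6 = 30.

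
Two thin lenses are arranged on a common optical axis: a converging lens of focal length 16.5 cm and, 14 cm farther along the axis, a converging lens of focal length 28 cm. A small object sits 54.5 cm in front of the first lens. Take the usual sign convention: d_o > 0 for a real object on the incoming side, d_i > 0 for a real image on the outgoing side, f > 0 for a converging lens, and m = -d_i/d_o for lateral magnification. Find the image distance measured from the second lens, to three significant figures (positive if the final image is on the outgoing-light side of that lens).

First lens: d_i1 = 1/(1/16.5 - 1/54.5) = 23.664 cm.
Since 23.664 cm > 14 cm, the first image lies past the second lens and serves as a virtual object: d_o2 = L - d_i1 = -9.664 cm.
Second lens: d_i2 = 1/(1/28 - 1/(-9.664)) = 7.185 cm.

7.18 cm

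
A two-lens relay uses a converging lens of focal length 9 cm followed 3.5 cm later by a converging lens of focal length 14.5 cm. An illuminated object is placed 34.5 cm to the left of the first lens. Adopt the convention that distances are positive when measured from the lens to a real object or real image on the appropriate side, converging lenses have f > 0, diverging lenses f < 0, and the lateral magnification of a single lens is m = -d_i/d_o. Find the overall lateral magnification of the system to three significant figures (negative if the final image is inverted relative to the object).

Applying the thin-lens equation to the first lens, 1/9 = 1/34.5 + 1/d_i1, which gives d_i1 = 12.176 cm.
Its lateral magnification is m_1 = -d_i1/d_o1 = -(12.176)/34.5 = -0.3529.
This image would form 12.176 cm past lens 1, i.e. 8.676 cm beyond lens 2, so it is a virtual object for lens 2: d_o2 = 3.5 - 12.176 = -8.676 cm.
Applying the thin-lens equation again with f_2 = 14.5 cm and d_o2 = -8.676 cm gives d_i2 = 5.428 cm.
m_2 = -(5.428)/(-8.676) = 0.6256.
Overall magnification: m = m_1 m_2 = -0.2208.

-0.221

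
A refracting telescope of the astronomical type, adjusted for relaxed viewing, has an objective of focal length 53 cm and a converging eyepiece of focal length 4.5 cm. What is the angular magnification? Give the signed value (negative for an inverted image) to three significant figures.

-11.8

M = -f_obj/f_eye = -53/(4.5) = -11.778.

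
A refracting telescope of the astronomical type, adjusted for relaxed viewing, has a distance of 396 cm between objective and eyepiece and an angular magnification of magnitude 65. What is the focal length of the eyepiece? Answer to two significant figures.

In normal adjustment the tube length equals f_obj + f_eye and |M| = f_obj/f_eye.
So f_obj = 65 f_eye and 65 f_eye + f_eye = 396 cm, giving f_eye = 396/66 = 6.000 cm and f_obj = 390.000 cm.

6.0 cm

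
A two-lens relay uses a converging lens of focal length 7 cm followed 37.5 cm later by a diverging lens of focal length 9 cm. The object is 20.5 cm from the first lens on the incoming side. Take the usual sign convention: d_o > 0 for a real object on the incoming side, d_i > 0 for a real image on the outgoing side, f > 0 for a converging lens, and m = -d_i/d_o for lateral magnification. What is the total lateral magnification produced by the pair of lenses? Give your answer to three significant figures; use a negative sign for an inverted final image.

Applying the thin-lens equation to the first lens, 1/7 = 1/20.5 + 1/d_i1, which gives d_i1 = 10.630 cm.
Its lateral magnification is m_1 = -d_i1/d_o1 = -(10.630)/20.5 = -0.5185.
The intermediate image is 10.630 cm to the right of lens 1, so d_o2 = L - d_i1 = 37.5 - 10.630 = 26.870 cm.
Applying the thin-lens equation again with f_2 = -9 cm and d_o2 = 26.870 cm gives d_i2 = -6.742 cm.
m_2 = -(-6.742)/(26.870) = 0.2509.
The system's lateral magnification is m_1 m_2 = (-0.5185)(0.2509) = -0.1301.

-0.130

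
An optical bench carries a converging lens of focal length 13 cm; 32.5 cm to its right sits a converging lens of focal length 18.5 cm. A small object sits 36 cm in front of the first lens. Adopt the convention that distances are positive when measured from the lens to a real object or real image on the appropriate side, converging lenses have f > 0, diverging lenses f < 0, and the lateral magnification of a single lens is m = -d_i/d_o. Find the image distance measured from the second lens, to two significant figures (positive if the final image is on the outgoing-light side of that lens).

First lens: d_i1 = 1/(1/13 - 1/36) = 20.348 cm.
Object distance for lens 2: d_o2 = 32.5 - 20.348 = 12.152 cm.
Second lens: d_i2 = 1/(1/18.5 - 1/(12.152)) = -35.416 cm.

-35 cm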